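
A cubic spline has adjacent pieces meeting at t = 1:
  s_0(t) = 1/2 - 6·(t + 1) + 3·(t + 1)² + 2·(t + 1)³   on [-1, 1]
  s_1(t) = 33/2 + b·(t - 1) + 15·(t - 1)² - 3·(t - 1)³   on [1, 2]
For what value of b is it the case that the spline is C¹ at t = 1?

30

s_0'(t) = -6 + 6·(t + 1) + 6·(t + 1)², so s_0'(1) = 30. On the right, s_1'(1) = b, so b = 30.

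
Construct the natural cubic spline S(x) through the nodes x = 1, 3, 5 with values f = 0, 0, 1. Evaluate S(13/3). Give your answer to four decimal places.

0.5926

Put M_i = S'' at the i-th knot. Here h = (2, 2) and Δ = (0, 1/2), so the interior equations h_(i-1)·M_(i-1) + 2(h_(i-1)+h_i)·M_i + h_i·M_(i+1) = 6(Δ_i − Δ_(i-1)) read
  2·M_0 + 8·M_1 + 2·M_2 = 6(Δ_1 - Δ_0) = 3
Natural end conditions: M_0 = M_2 = 0.
Hence M_0 = 0, M_1 = 3/8, M_2 = 0.
On [3, 5], S(x) = 0 + 1/4·(x - 3) + 3/16·(x - 3)² - 1/32·(x - 3)³.
With (x - 3) = 4/3: S(13/3) = 16/27.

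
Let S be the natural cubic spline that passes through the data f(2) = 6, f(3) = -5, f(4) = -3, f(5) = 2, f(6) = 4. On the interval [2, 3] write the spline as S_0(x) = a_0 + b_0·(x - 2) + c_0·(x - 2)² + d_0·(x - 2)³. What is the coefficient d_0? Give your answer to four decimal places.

3.2143

Let M_i = S''(x_i). Step sizes h_i = 1, 1, 1, 1; slopes of the chords Δ_i = (y_(i+1) - y_i)/h_i = -11, 2, 5, 2.
  1·M_0 + 4·M_1 + 1·M_2 = 6(Δ_1 - Δ_0) = 78
  1·M_1 + 4·M_2 + 1·M_3 = 6(Δ_2 - Δ_1) = 18
  1·M_2 + 4·M_3 + 1·M_4 = 6(Δ_3 - Δ_2) = -18
Natural end conditions: M_0 = M_4 = 0.
Solving: M_0 = 0, M_1 = 135/7, M_2 = 6/7, M_3 = -33/7, M_4 = 0.
On [2, 3], with S_0(x) = a_0 + b_0·(x - 2) + c_0·(x - 2)² + d_0·(x - 2)³: c_0 = M_0/2 = 0, d_0 = (M_1 - M_0)/(6h_0) = 45/14, b_0 = Δ_0 - h_0(2M_0 + M_1)/6 = -199/14.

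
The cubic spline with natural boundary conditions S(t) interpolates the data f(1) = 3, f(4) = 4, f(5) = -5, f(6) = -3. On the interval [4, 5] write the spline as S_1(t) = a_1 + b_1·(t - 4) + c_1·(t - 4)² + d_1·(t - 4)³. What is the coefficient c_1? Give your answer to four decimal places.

With σ_i denoting the second derivative at x_i, h_i = 3, 1, 1, and Δ_i = (y_(i+1) − y_i)/h_i = 1/3, -9, 2:
  3·σ_0 + 8·σ_1 + 1·σ_2 = 6(Δ_1 - Δ_0) = -56
  1·σ_1 + 4·σ_2 + 1·σ_3 = 6(Δ_2 - Δ_1) = 66
Natural end conditions: σ_0 = σ_3 = 0.
Hence σ_0 = 0, σ_1 = -290/31, σ_2 = 584/31, σ_3 = 0.
On [4, 5], with S_1(t) = a_1 + b_1·(t - 4) + c_1·(t - 4)² + d_1·(t - 4)³: c_1 = σ_1/2 = -145/31, d_1 = (σ_2 - σ_1)/(6h_1) = 437/93, b_1 = Δ_1 - h_1(2σ_1 + σ_2)/6 = -839/93.

-4.6774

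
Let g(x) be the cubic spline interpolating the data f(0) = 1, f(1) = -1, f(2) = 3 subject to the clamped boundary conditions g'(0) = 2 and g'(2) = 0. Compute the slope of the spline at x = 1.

1

With M_i denoting the second derivative at x_i, h_i = 1, 1, and Δ_i = (y_(i+1) − y_i)/h_i = -2, 4:
  1·M_0 + 4·M_1 + 1·M_2 = 6(Δ_1 - Δ_0) = 36
Clamped end conditions give two more equations: 2h_0·M_0 + h_0·M_1 = 6(Δ_0 - g'(0)) = -24 and h_1·M_1 + 2h_1·M_2 = 6(g'(2) - Δ_1) = -24.
Forward elimination and back-substitution give M_0 = -22, M_1 = 20, M_2 = -22.
On [1, 2], g'(x) = b_1 + 2c_1·(x - 1) + 3d_1·(x - 1)² with b_1 = Δ_1 - h_1(2M_1 + M_2)/6 = 1, c_1 = M_1/2 = 10, d_1 = (M_2 - M_1)/(6h_1) = -7. So g'(1) = 1.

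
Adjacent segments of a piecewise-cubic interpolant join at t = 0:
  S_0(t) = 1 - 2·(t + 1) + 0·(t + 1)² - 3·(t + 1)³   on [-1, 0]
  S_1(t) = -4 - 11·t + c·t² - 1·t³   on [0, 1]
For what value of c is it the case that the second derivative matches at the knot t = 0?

-9

S_0''(t) = 0 - 18·(t + 1), so S_0''(0) = -18. On the right, S_1''(0) = 2c, so c = -9.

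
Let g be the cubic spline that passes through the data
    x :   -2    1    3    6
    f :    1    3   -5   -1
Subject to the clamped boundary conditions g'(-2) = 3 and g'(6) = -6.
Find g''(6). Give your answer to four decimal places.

Put M_i = g'' at the i-th knot. Here h = (3, 2, 3) and Δ = (2/3, -4, 4/3), so the interior equations h_(i-1)·M_(i-1) + 2(h_(i-1)+h_i)·M_i + h_i·M_(i+1) = 6(Δ_i − Δ_(i-1)) read
  3·M_0 + 10·M_1 + 2·M_2 = 6(Δ_1 - Δ_0) = -28
  2·M_1 + 10·M_2 + 3·M_3 = 6(Δ_2 - Δ_1) = 32
Clamped end conditions give two more equations: 2h_0·M_0 + h_0·M_1 = 6(Δ_0 - g'(-2)) = -14 and h_2·M_2 + 2h_2·M_3 = 6(g'(6) - Δ_2) = -44.
Solving the tridiagonal system: M_0 = -64/273, M_1 = -382/91, M_2 = 668/91, M_3 = -3004/273.

-11.0037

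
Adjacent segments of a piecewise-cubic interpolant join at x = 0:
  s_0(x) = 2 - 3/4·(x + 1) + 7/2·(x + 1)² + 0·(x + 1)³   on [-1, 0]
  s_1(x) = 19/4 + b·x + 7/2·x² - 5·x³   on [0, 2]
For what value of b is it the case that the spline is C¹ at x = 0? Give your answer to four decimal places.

6.2500

s_0'(x) = -3/4 + 7·(x + 1) + 0·(x + 1)², so s_0'(0) = 25/4. On the right, s_1'(0) = b, so b = 25/4.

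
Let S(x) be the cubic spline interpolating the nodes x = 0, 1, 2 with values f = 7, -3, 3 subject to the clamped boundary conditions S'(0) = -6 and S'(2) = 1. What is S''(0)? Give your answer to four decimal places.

-32.5000

With M_i denoting the second derivative at x_i, h_i = 1, 1, and Δ_i = (y_(i+1) − y_i)/h_i = -10, 6:
  1·M_0 + 4·M_1 + 1·M_2 = 6(Δ_1 - Δ_0) = 96
Clamped end conditions give two more equations: 2h_0·M_0 + h_0·M_1 = 6(Δ_0 - S'(0)) = -24 and h_1·M_1 + 2h_1·M_2 = 6(S'(2) - Δ_1) = -30.
Solving the tridiagonal system: M_0 = -65/2, M_1 = 41, M_2 = -71/2.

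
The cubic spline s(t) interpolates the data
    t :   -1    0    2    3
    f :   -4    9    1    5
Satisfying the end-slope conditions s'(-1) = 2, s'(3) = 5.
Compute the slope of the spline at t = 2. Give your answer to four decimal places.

-1.4286

Let M_i = s''(x_i). Step sizes h_i = 1, 2, 1; slopes of the chords Δ_i = (y_(i+1) - y_i)/h_i = 13, -4, 4.
  1·M_0 + 6·M_1 + 2·M_2 = 6(Δ_1 - Δ_0) = -102
  2·M_1 + 6·M_2 + 1·M_3 = 6(Δ_2 - Δ_1) = 48
Clamped end conditions give two more equations: 2h_0·M_0 + h_0·M_1 = 6(Δ_0 - s'(-1)) = 66 and h_2·M_2 + 2h_2·M_3 = 6(s'(3) - Δ_2) = 6.
Forward elimination and back-substitution give M_0 = 342/7, M_1 = -222/7, M_2 = 138/7, M_3 = -48/7.
On [2, 3], s'(t) = b_2 + 2c_2·(t - 2) + 3d_2·(t - 2)² with b_2 = Δ_2 - h_2(2M_2 + M_3)/6 = -10/7, c_2 = M_2/2 = 69/7, d_2 = (M_3 - M_2)/(6h_2) = -31/7. So s'(2) = -10/7.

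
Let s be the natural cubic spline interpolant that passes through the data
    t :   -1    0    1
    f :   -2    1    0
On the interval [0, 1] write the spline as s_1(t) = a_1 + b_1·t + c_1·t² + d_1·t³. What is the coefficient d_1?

1

Let M_i = s''(x_i). Step sizes h_i = 1, 1; slopes of the chords Δ_i = (y_(i+1) - y_i)/h_i = 3, -1.
  1·M_0 + 4·M_1 + 1·M_2 = 6(Δ_1 - Δ_0) = -24
Natural end conditions: M_0 = M_2 = 0.
Hence M_0 = 0, M_1 = -6, M_2 = 0.
On [0, 1], with s_1(t) = a_1 + b_1·t + c_1·t² + d_1·t³: c_1 = M_1/2 = -3, d_1 = (M_2 - M_1)/(6h_1) = 1, b_1 = Δ_1 - h_1(2M_1 + M_2)/6 = 1.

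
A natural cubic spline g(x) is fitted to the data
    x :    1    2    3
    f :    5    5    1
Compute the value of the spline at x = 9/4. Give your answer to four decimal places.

4.3281

With M_i denoting the second derivative at x_i, h_i = 1, 1, and Δ_i = (y_(i+1) − y_i)/h_i = 0, -4:
  1·M_0 + 4·M_1 + 1·M_2 = 6(Δ_1 - Δ_0) = -24
Natural end conditions: M_0 = M_2 = 0.
Forward elimination and back-substitution give M_0 = 0, M_1 = -6, M_2 = 0.
On [2, 3], g(x) = 5 - 2·(x - 2) - 3·(x - 2)² + 1·(x - 2)³.
With (x - 2) = 1/4: g(9/4) = 277/64.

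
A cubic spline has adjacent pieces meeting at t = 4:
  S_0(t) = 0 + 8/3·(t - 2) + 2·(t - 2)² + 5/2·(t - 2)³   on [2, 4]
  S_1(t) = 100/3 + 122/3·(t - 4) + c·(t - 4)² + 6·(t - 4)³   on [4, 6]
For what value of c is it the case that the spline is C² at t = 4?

17

S_0''(t) = 4 + 15·(t - 2), so S_0''(4) = 34. On the right, S_1''(4) = 2c, so c = 17.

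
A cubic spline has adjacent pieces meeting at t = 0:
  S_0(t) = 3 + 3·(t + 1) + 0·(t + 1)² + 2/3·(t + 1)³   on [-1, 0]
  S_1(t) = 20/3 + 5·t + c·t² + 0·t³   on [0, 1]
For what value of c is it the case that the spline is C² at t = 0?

S_0''(t) = 0 + 4·(t + 1), so S_0''(0) = 4. On the right, S_1''(0) = 2c, so c = 2.

2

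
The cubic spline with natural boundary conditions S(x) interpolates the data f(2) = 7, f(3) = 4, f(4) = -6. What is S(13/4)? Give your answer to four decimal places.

With σ_i denoting the second derivative at x_i, h_i = 1, 1, and Δ_i = (y_(i+1) − y_i)/h_i = -3, -10:
  1·σ_0 + 4·σ_1 + 1·σ_2 = 6(Δ_1 - Δ_0) = -42
Natural end conditions: σ_0 = σ_2 = 0.
Solving the tridiagonal system: σ_0 = 0, σ_1 = -21/2, σ_2 = 0.
On [3, 4], S(x) = 4 - 13/2·(x - 3) - 21/4·(x - 3)² + 7/4·(x - 3)³.
With (x - 3) = 1/4: S(13/4) = 531/256.

2.0742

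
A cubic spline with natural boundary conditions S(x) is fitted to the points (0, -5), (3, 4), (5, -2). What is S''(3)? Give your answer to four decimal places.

Put M_i = S'' at the i-th knot. Here h = (3, 2) and Δ = (3, -3), so the interior equations h_(i-1)·M_(i-1) + 2(h_(i-1)+h_i)·M_i + h_i·M_(i+1) = 6(Δ_i − Δ_(i-1)) read
  3·M_0 + 10·M_1 + 2·M_2 = 6(Δ_1 - Δ_0) = -36
Natural end conditions: M_0 = M_2 = 0.
Forward elimination and back-substitution give M_0 = 0, M_1 = -18/5, M_2 = 0.

-3.6000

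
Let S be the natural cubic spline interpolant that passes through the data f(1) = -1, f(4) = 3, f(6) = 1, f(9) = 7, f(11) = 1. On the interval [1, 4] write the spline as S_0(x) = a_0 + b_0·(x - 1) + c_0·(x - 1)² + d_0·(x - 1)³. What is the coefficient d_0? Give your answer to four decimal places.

-0.1158

Let σ_i = S''(x_i). Step sizes h_i = 3, 2, 3, 2; slopes of the chords Δ_i = (y_(i+1) - y_i)/h_i = 4/3, -1, 2, -3.
  3·σ_0 + 10·σ_1 + 2·σ_2 = 6(Δ_1 - Δ_0) = -14
  2·σ_1 + 10·σ_2 + 3·σ_3 = 6(Δ_2 - Δ_1) = 18
  3·σ_2 + 10·σ_3 + 2·σ_4 = 6(Δ_3 - Δ_2) = -30
Natural end conditions: σ_0 = σ_4 = 0.
Forward elimination and back-substitution give σ_0 = 0, σ_1 = -907/435, σ_2 = 298/87, σ_3 = -584/145, σ_4 = 0.
On [1, 4], with S_0(x) = a_0 + b_0·(x - 1) + c_0·(x - 1)² + d_0·(x - 1)³: c_0 = σ_0/2 = 0, d_0 = (σ_1 - σ_0)/(6h_0) = -907/7830, b_0 = Δ_0 - h_0(2σ_0 + σ_1)/6 = 689/290.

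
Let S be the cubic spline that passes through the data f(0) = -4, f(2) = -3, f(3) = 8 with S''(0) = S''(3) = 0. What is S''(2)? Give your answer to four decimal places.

With M_i denoting the second derivative at x_i, h_i = 2, 1, and Δ_i = (y_(i+1) − y_i)/h_i = 1/2, 11:
  2·M_0 + 6·M_1 + 1·M_2 = 6(Δ_1 - Δ_0) = 63
Natural end conditions: M_0 = M_2 = 0.
Solving: M_0 = 0, M_1 = 21/2, M_2 = 0.

10.5000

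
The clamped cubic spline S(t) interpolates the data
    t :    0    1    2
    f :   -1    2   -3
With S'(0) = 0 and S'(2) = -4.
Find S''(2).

Put m_i = S'' at the i-th knot. Here h = (1, 1) and Δ = (3, -5), so the interior equations h_(i-1)·m_(i-1) + 2(h_(i-1)+h_i)·m_i + h_i·m_(i+1) = 6(Δ_i − Δ_(i-1)) read
  1·m_0 + 4·m_1 + 1·m_2 = 6(Δ_1 - Δ_0) = -48
Clamped end conditions give two more equations: 2h_0·m_0 + h_0·m_1 = 6(Δ_0 - S'(0)) = 18 and h_1·m_1 + 2h_1·m_2 = 6(S'(2) - Δ_1) = 6.
Hence m_0 = 19, m_1 = -20, m_2 = 13.

13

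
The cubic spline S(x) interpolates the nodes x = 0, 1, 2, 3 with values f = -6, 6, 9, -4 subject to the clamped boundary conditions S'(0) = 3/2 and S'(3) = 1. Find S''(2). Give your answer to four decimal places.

Write σ_i for S''(x_i). With h_i = 1, 1, 1 and divided differences Δ_i = 12, 3, -13, the continuity of S' gives the tridiagonal system
  1·σ_0 + 4·σ_1 + 1·σ_2 = 6(Δ_1 - Δ_0) = -54
  1·σ_1 + 4·σ_2 + 1·σ_3 = 6(Δ_2 - Δ_1) = -96
Clamped end conditions give two more equations: 2h_0·σ_0 + h_0·σ_1 = 6(Δ_0 - S'(0)) = 63 and h_2·σ_2 + 2h_2·σ_3 = 6(S'(3) - Δ_2) = 84.
Solving the tridiagonal system: σ_0 = 116/3, σ_1 = -43/3, σ_2 = -106/3, σ_3 = 179/3.

-35.3333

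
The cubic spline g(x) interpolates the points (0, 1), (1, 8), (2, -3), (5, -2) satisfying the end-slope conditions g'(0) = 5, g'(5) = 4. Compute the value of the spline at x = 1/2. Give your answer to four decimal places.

5.2716

Let M_i = g''(x_i). Step sizes h_i = 1, 1, 3; slopes of the chords Δ_i = (y_(i+1) - y_i)/h_i = 7, -11, 1/3.
  1·M_0 + 4·M_1 + 1·M_2 = 6(Δ_1 - Δ_0) = -108
  1·M_1 + 8·M_2 + 3·M_3 = 6(Δ_2 - Δ_1) = 68
Clamped end conditions give two more equations: 2h_0·M_0 + h_0·M_1 = 6(Δ_0 - g'(0)) = 12 and h_2·M_2 + 2h_2·M_3 = 6(g'(5) - Δ_2) = 22.
Solving the tridiagonal system: M_0 = 706/29, M_1 = -1064/29, M_2 = 418/29, M_3 = -308/87.
On [0, 1], g(x) = 1 + 5·x + 353/29·x² - 295/29·x³.
With x = 1/2: g(1/2) = 1223/232.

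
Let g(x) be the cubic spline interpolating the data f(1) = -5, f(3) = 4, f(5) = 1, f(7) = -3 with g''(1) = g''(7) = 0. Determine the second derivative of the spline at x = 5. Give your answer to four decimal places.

Put M_i = g'' at the i-th knot. Here h = (2, 2, 2) and Δ = (9/2, -3/2, -2), so the interior equations h_(i-1)·M_(i-1) + 2(h_(i-1)+h_i)·M_i + h_i·M_(i+1) = 6(Δ_i − Δ_(i-1)) read
  2·M_0 + 8·M_1 + 2·M_2 = 6(Δ_1 - Δ_0) = -36
  2·M_1 + 8·M_2 + 2·M_3 = 6(Δ_2 - Δ_1) = -3
Natural end conditions: M_0 = M_3 = 0.
Solving the tridiagonal system: M_0 = 0, M_1 = -47/10, M_2 = 4/5, M_3 = 0.

0.8000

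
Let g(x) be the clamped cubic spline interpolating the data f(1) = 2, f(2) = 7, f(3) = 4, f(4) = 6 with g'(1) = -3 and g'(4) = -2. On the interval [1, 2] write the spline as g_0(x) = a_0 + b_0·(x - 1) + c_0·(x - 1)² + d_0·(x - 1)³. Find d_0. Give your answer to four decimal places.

Put M_i = g'' at the i-th knot. Here h = (1, 1, 1) and Δ = (5, -3, 2), so the interior equations h_(i-1)·M_(i-1) + 2(h_(i-1)+h_i)·M_i + h_i·M_(i+1) = 6(Δ_i − Δ_(i-1)) read
  1·M_0 + 4·M_1 + 1·M_2 = 6(Δ_1 - Δ_0) = -48
  1·M_1 + 4·M_2 + 1·M_3 = 6(Δ_2 - Δ_1) = 30
Clamped end conditions give two more equations: 2h_0·M_0 + h_0·M_1 = 6(Δ_0 - g'(1)) = 48 and h_2·M_2 + 2h_2·M_3 = 6(g'(4) - Δ_2) = -24.
Hence M_0 = 556/15, M_1 = -392/15, M_2 = 292/15, M_3 = -326/15.
On [1, 2], with g_0(x) = a_0 + b_0·(x - 1) + c_0·(x - 1)² + d_0·(x - 1)³: c_0 = M_0/2 = 278/15, d_0 = (M_1 - M_0)/(6h_0) = -158/15, b_0 = Δ_0 - h_0(2M_0 + M_1)/6 = -3.

-10.5333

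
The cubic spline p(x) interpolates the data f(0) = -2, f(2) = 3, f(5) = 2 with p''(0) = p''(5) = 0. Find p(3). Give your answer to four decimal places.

3.6111

Write M_i for p''(x_i). With h_i = 2, 3 and divided differences Δ_i = 5/2, -1/3, the continuity of p' gives the tridiagonal system
  2·M_0 + 10·M_1 + 3·M_2 = 6(Δ_1 - Δ_0) = -17
Natural end conditions: M_0 = M_2 = 0.
Hence M_0 = 0, M_1 = -17/10, M_2 = 0.
On [2, 5], p(x) = 3 + 41/30·(x - 2) - 17/20·(x - 2)² + 17/180·(x - 2)³.
With (x - 2) = 1: p(3) = 65/18.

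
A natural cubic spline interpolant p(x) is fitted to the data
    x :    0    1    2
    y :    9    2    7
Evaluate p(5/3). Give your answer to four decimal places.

Let m_i = p''(x_i). Step sizes h_i = 1, 1; slopes of the chords Δ_i = (y_(i+1) - y_i)/h_i = -7, 5.
  1·m_0 + 4·m_1 + 1·m_2 = 6(Δ_1 - Δ_0) = 72
Natural end conditions: m_0 = m_2 = 0.
Solving the tridiagonal system: m_0 = 0, m_1 = 18, m_2 = 0.
On [1, 2], p(x) = 2 - 1·(x - 1) + 9·(x - 1)² - 3·(x - 1)³.
With (x - 1) = 2/3: p(5/3) = 40/9.

4.4444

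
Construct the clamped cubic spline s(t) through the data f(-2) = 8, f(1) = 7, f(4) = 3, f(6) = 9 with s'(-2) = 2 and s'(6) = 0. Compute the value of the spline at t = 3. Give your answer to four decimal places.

Write M_i for s''(x_i). With h_i = 3, 3, 2 and divided differences Δ_i = -1/3, -4/3, 3, the continuity of s' gives the tridiagonal system
  3·M_0 + 12·M_1 + 3·M_2 = 6(Δ_1 - Δ_0) = -6
  3·M_1 + 10·M_2 + 2·M_3 = 6(Δ_2 - Δ_1) = 26
Clamped end conditions give two more equations: 2h_0·M_0 + h_0·M_1 = 6(Δ_0 - s'(-2)) = -14 and h_2·M_2 + 2h_2·M_3 = 6(s'(6) - Δ_2) = -18.
Solving the tridiagonal system: M_0 = -101/57, M_1 = -64/57, M_2 = 81/19, M_3 = -126/19.
On [1, 4], s(t) = 7 - 89/38·(t - 1) - 32/57·(t - 1)² + 307/1026·(t - 1)³.
With (t - 1) = 2: s(3) = 1264/513.

2.4639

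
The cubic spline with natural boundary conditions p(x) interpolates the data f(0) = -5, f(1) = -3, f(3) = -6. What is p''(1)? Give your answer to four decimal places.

-3.5000

Let m_i = p''(x_i). Step sizes h_i = 1, 2; slopes of the chords Δ_i = (y_(i+1) - y_i)/h_i = 2, -3/2.
  1·m_0 + 6·m_1 + 2·m_2 = 6(Δ_1 - Δ_0) = -21
Natural end conditions: m_0 = m_2 = 0.
Hence m_0 = 0, m_1 = -7/2, m_2 = 0.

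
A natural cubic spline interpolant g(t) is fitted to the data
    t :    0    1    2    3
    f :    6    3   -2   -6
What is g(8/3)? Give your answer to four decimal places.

Let M_i = g''(x_i). Step sizes h_i = 1, 1, 1; slopes of the chords Δ_i = (y_(i+1) - y_i)/h_i = -3, -5, -4.
  1·M_0 + 4·M_1 + 1·M_2 = 6(Δ_1 - Δ_0) = -12
  1·M_1 + 4·M_2 + 1·M_3 = 6(Δ_2 - Δ_1) = 6
Natural end conditions: M_0 = M_3 = 0.
Forward elimination and back-substitution give M_0 = 0, M_1 = -18/5, M_2 = 12/5, M_3 = 0.
On [2, 3], g(t) = -2 - 24/5·(t - 2) + 6/5·(t - 2)² - 2/5·(t - 2)³.
With (t - 2) = 2/3: g(8/3) = -646/135.

-4.7852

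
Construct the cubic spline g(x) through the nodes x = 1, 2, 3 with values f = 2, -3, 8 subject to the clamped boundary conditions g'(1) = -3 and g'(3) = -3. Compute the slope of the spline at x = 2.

6

Write M_i for g''(x_i). With h_i = 1, 1 and divided differences Δ_i = -5, 11, the continuity of g' gives the tridiagonal system
  1·M_0 + 4·M_1 + 1·M_2 = 6(Δ_1 - Δ_0) = 96
Clamped end conditions give two more equations: 2h_0·M_0 + h_0·M_1 = 6(Δ_0 - g'(1)) = -12 and h_1·M_1 + 2h_1·M_2 = 6(g'(3) - Δ_1) = -84.
Solving: M_0 = -30, M_1 = 48, M_2 = -66.
On [2, 3], g'(x) = b_1 + 2c_1·(x - 2) + 3d_1·(x - 2)² with b_1 = Δ_1 - h_1(2M_1 + M_2)/6 = 6, c_1 = M_1/2 = 24, d_1 = (M_2 - M_1)/(6h_1) = -19. So g'(2) = 6.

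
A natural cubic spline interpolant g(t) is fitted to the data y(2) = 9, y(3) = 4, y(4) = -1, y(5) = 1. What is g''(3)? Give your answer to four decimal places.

-2.8000

With σ_i denoting the second derivative at x_i, h_i = 1, 1, 1, and Δ_i = (y_(i+1) − y_i)/h_i = -5, -5, 2:
  1·σ_0 + 4·σ_1 + 1·σ_2 = 6(Δ_1 - Δ_0) = 0
  1·σ_1 + 4·σ_2 + 1·σ_3 = 6(Δ_2 - Δ_1) = 42
Natural end conditions: σ_0 = σ_3 = 0.
Hence σ_0 = 0, σ_1 = -14/5, σ_2 = 56/5, σ_3 = 0.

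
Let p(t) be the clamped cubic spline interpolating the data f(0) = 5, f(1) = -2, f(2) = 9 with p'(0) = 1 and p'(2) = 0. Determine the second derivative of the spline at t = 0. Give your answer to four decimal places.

-51.5000

With M_i denoting the second derivative at x_i, h_i = 1, 1, and Δ_i = (y_(i+1) − y_i)/h_i = -7, 11:
  1·M_0 + 4·M_1 + 1·M_2 = 6(Δ_1 - Δ_0) = 108
Clamped end conditions give two more equations: 2h_0·M_0 + h_0·M_1 = 6(Δ_0 - p'(0)) = -48 and h_1·M_1 + 2h_1·M_2 = 6(p'(2) - Δ_1) = -66.
Solving: M_0 = -103/2, M_1 = 55, M_2 = -121/2.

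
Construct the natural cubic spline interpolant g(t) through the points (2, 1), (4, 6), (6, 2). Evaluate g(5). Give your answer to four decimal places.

Write M_i for g''(x_i). With h_i = 2, 2 and divided differences Δ_i = 5/2, -2, the continuity of g' gives the tridiagonal system
  2·M_0 + 8·M_1 + 2·M_2 = 6(Δ_1 - Δ_0) = -27
Natural end conditions: M_0 = M_2 = 0.
Forward elimination and back-substitution give M_0 = 0, M_1 = -27/8, M_2 = 0.
On [4, 6], g(t) = 6 + 1/4·(t - 4) - 27/16·(t - 4)² + 9/32·(t - 4)³.
With (t - 4) = 1: g(5) = 155/32.

4.8438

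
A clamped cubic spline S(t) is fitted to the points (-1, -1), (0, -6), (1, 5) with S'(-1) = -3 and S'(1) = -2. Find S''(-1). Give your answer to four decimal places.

-29.5000

Put M_i = S'' at the i-th knot. Here h = (1, 1) and Δ = (-5, 11), so the interior equations h_(i-1)·M_(i-1) + 2(h_(i-1)+h_i)·M_i + h_i·M_(i+1) = 6(Δ_i − Δ_(i-1)) read
  1·M_0 + 4·M_1 + 1·M_2 = 6(Δ_1 - Δ_0) = 96
Clamped end conditions give two more equations: 2h_0·M_0 + h_0·M_1 = 6(Δ_0 - S'(-1)) = -12 and h_1·M_1 + 2h_1·M_2 = 6(S'(1) - Δ_1) = -78.
Solving: M_0 = -59/2, M_1 = 47, M_2 = -125/2.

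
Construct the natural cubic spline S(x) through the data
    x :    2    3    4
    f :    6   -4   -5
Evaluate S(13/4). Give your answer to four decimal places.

Write σ_i for S''(x_i). With h_i = 1, 1 and divided differences Δ_i = -10, -1, the continuity of S' gives the tridiagonal system
  1·σ_0 + 4·σ_1 + 1·σ_2 = 6(Δ_1 - Δ_0) = 54
Natural end conditions: σ_0 = σ_2 = 0.
Solving: σ_0 = 0, σ_1 = 27/2, σ_2 = 0.
On [3, 4], S(x) = -4 - 11/2·(x - 3) + 27/4·(x - 3)² - 9/4·(x - 3)³.
With (x - 3) = 1/4: S(13/4) = -1277/256.

-4.9883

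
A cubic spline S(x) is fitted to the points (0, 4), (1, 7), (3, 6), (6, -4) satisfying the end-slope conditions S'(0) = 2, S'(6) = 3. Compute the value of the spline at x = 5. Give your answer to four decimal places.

-3.6004

Put M_i = S'' at the i-th knot. Here h = (1, 2, 3) and Δ = (3, -1/2, -10/3), so the interior equations h_(i-1)·M_(i-1) + 2(h_(i-1)+h_i)·M_i + h_i·M_(i+1) = 6(Δ_i − Δ_(i-1)) read
  1·M_0 + 6·M_1 + 2·M_2 = 6(Δ_1 - Δ_0) = -21
  2·M_1 + 10·M_2 + 3·M_3 = 6(Δ_2 - Δ_1) = -17
Clamped end conditions give two more equations: 2h_0·M_0 + h_0·M_1 = 6(Δ_0 - S'(0)) = 6 and h_2·M_2 + 2h_2·M_3 = 6(S'(6) - Δ_2) = 38.
Solving the tridiagonal system: M_0 = 259/57, M_1 = -176/57, M_2 = -200/57, M_3 = 461/57.
On [3, 6], S(x) = 6 - 147/38·(x - 3) - 100/57·(x - 3)² + 661/1026·(x - 3)³.
With (x - 3) = 2: S(5) = -1847/513.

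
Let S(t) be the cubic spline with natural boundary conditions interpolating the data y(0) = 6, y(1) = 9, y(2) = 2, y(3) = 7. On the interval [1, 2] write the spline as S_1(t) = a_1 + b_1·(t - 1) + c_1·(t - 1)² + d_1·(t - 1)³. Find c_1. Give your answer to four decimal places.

-10.4000

Let σ_i = S''(x_i). Step sizes h_i = 1, 1, 1; slopes of the chords Δ_i = (y_(i+1) - y_i)/h_i = 3, -7, 5.
  1·σ_0 + 4·σ_1 + 1·σ_2 = 6(Δ_1 - Δ_0) = -60
  1·σ_1 + 4·σ_2 + 1·σ_3 = 6(Δ_2 - Δ_1) = 72
Natural end conditions: σ_0 = σ_3 = 0.
Forward elimination and back-substitution give σ_0 = 0, σ_1 = -104/5, σ_2 = 116/5, σ_3 = 0.
On [1, 2], with S_1(t) = a_1 + b_1·(t - 1) + c_1·(t - 1)² + d_1·(t - 1)³: c_1 = σ_1/2 = -52/5, d_1 = (σ_2 - σ_1)/(6h_1) = 22/3, b_1 = Δ_1 - h_1(2σ_1 + σ_2)/6 = -59/15.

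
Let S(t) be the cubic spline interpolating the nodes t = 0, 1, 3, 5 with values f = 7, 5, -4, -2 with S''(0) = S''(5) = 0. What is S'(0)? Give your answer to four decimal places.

-1.2955

With m_i denoting the second derivative at x_i, h_i = 1, 2, 2, and Δ_i = (y_(i+1) − y_i)/h_i = -2, -9/2, 1:
  1·m_0 + 6·m_1 + 2·m_2 = 6(Δ_1 - Δ_0) = -15
  2·m_1 + 8·m_2 + 2·m_3 = 6(Δ_2 - Δ_1) = 33
Natural end conditions: m_0 = m_3 = 0.
Solving: m_0 = 0, m_1 = -93/22, m_2 = 57/11, m_3 = 0.
On [0, 1], S'(t) = b_0 + 2c_0·t + 3d_0·t² with b_0 = Δ_0 - h_0(2m_0 + m_1)/6 = -57/44, c_0 = m_0/2 = 0, d_0 = (m_1 - m_0)/(6h_0) = -31/44. So S'(0) = -57/44.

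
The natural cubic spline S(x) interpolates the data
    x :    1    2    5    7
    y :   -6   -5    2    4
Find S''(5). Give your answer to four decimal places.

-1.2394

Let M_i = S''(x_i). Step sizes h_i = 1, 3, 2; slopes of the chords Δ_i = (y_(i+1) - y_i)/h_i = 1, 7/3, 1.
  1·M_0 + 8·M_1 + 3·M_2 = 6(Δ_1 - Δ_0) = 8
  3·M_1 + 10·M_2 + 2·M_3 = 6(Δ_2 - Δ_1) = -8
Natural end conditions: M_0 = M_3 = 0.
Hence M_0 = 0, M_1 = 104/71, M_2 = -88/71, M_3 = 0.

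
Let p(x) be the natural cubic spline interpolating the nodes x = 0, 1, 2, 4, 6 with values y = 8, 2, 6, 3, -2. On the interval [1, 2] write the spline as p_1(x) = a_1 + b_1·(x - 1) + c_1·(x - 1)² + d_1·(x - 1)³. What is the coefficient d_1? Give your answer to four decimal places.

With M_i denoting the second derivative at x_i, h_i = 1, 1, 2, 2, and Δ_i = (y_(i+1) − y_i)/h_i = -6, 4, -3/2, -5/2:
  1·M_0 + 4·M_1 + 1·M_2 = 6(Δ_1 - Δ_0) = 60
  1·M_1 + 6·M_2 + 2·M_3 = 6(Δ_2 - Δ_1) = -33
  2·M_2 + 8·M_3 + 2·M_4 = 6(Δ_3 - Δ_2) = -6
Natural end conditions: M_0 = M_4 = 0.
Solving: M_0 = 0, M_1 = 241/14, M_2 = -62/7, M_3 = 41/28, M_4 = 0.
On [1, 2], with p_1(x) = a_1 + b_1·(x - 1) + c_1·(x - 1)² + d_1·(x - 1)³: c_1 = M_1/2 = 241/28, d_1 = (M_2 - M_1)/(6h_1) = -365/84, b_1 = Δ_1 - h_1(2M_1 + M_2)/6 = -11/42.

-4.3452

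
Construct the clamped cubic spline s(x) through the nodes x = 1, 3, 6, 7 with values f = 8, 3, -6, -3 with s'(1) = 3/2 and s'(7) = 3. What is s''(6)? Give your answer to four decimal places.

Let m_i = s''(x_i). Step sizes h_i = 2, 3, 1; slopes of the chords Δ_i = (y_(i+1) - y_i)/h_i = -5/2, -3, 3.
  2·m_0 + 10·m_1 + 3·m_2 = 6(Δ_1 - Δ_0) = -3
  3·m_1 + 8·m_2 + 1·m_3 = 6(Δ_2 - Δ_1) = 36
Clamped end conditions give two more equations: 2h_0·m_0 + h_0·m_1 = 6(Δ_0 - s'(1)) = -24 and h_2·m_2 + 2h_2·m_3 = 6(s'(7) - Δ_2) = 0.
Hence m_0 = -147/26, m_1 = -9/13, m_2 = 66/13, m_3 = -33/13.

5.0769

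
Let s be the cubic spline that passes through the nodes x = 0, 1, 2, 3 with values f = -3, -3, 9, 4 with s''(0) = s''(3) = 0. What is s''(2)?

-32

Write M_i for s''(x_i). With h_i = 1, 1, 1 and divided differences Δ_i = 0, 12, -5, the continuity of s' gives the tridiagonal system
  1·M_0 + 4·M_1 + 1·M_2 = 6(Δ_1 - Δ_0) = 72
  1·M_1 + 4·M_2 + 1·M_3 = 6(Δ_2 - Δ_1) = -102
Natural end conditions: M_0 = M_3 = 0.
Solving: M_0 = 0, M_1 = 26, M_2 = -32, M_3 = 0.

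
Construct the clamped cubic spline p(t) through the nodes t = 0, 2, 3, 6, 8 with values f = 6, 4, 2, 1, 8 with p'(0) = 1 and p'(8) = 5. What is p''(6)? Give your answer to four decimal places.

1.8676

Write σ_i for p''(x_i). With h_i = 2, 1, 3, 2 and divided differences Δ_i = -1, -2, -1/3, 7/2, the continuity of p' gives the tridiagonal system
  2·σ_0 + 6·σ_1 + 1·σ_2 = 6(Δ_1 - Δ_0) = -6
  1·σ_1 + 8·σ_2 + 3·σ_3 = 6(Δ_2 - Δ_1) = 10
  3·σ_2 + 10·σ_3 + 2·σ_4 = 6(Δ_3 - Δ_2) = 23
Clamped end conditions give two more equations: 2h_0·σ_0 + h_0·σ_1 = 6(Δ_0 - p'(0)) = -12 and h_3·σ_3 + 2h_3·σ_4 = 6(p'(8) - Δ_3) = 9.
Solving: σ_0 = -1201/408, σ_1 = -23/204, σ_2 = 115/204, σ_3 = 127/68, σ_4 = 179/136.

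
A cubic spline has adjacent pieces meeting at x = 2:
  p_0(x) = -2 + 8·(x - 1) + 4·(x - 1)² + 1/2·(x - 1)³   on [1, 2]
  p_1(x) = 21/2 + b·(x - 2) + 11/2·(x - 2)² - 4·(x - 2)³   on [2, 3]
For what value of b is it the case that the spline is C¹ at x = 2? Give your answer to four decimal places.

17.5000

p_0'(x) = 8 + 8·(x - 1) + 3/2·(x - 1)², so p_0'(2) = 35/2. On the right, p_1'(2) = b, so b = 35/2.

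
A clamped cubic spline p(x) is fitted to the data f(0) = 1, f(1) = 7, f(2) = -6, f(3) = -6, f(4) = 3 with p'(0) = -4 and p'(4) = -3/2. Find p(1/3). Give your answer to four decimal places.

2.0562

Put m_i = p'' at the i-th knot. Here h = (1, 1, 1, 1) and Δ = (6, -13, 0, 9), so the interior equations h_(i-1)·m_(i-1) + 2(h_(i-1)+h_i)·m_i + h_i·m_(i+1) = 6(Δ_i − Δ_(i-1)) read
  1·m_0 + 4·m_1 + 1·m_2 = 6(Δ_1 - Δ_0) = -114
  1·m_1 + 4·m_2 + 1·m_3 = 6(Δ_2 - Δ_1) = 78
  1·m_2 + 4·m_3 + 1·m_4 = 6(Δ_3 - Δ_2) = 54
Clamped end conditions give two more equations: 2h_0·m_0 + h_0·m_1 = 6(Δ_0 - p'(0)) = 60 and h_3·m_3 + 2h_3·m_4 = 6(p'(4) - Δ_3) = -63.
Solving: m_0 = 3053/56, m_1 = -1373/28, m_2 = 221/8, m_3 = 463/28, m_4 = -2227/56.
On [0, 1], p(x) = 1 - 4·x + 3053/112·x² - 1933/112·x³.
With x = 1/3: p(1/3) = 3109/1512.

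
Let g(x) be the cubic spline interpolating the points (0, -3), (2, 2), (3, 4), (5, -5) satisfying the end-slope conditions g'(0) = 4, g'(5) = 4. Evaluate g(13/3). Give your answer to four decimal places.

-4.1481

Write m_i for g''(x_i). With h_i = 2, 1, 2 and divided differences Δ_i = 5/2, 2, -9/2, the continuity of g' gives the tridiagonal system
  2·m_0 + 6·m_1 + 1·m_2 = 6(Δ_1 - Δ_0) = -3
  1·m_1 + 6·m_2 + 2·m_3 = 6(Δ_2 - Δ_1) = -39
Clamped end conditions give two more equations: 2h_0·m_0 + h_0·m_1 = 6(Δ_0 - g'(0)) = -9 and h_2·m_2 + 2h_2·m_3 = 6(g'(5) - Δ_2) = 51.
Solving the tridiagonal system: m_0 = -15/4, m_1 = 3, m_2 = -27/2, m_3 = 39/2.
On [3, 5], g(x) = 4 - 2·(x - 3) - 27/4·(x - 3)² + 11/4·(x - 3)³.
With (x - 3) = 4/3: g(13/3) = -112/27.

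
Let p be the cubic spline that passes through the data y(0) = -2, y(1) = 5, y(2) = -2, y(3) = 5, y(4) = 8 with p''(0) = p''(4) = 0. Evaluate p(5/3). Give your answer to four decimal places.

With M_i denoting the second derivative at x_i, h_i = 1, 1, 1, 1, and Δ_i = (y_(i+1) − y_i)/h_i = 7, -7, 7, 3:
  1·M_0 + 4·M_1 + 1·M_2 = 6(Δ_1 - Δ_0) = -84
  1·M_1 + 4·M_2 + 1·M_3 = 6(Δ_2 - Δ_1) = 84
  1·M_2 + 4·M_3 + 1·M_4 = 6(Δ_3 - Δ_2) = -24
Natural end conditions: M_0 = M_4 = 0.
Hence M_0 = 0, M_1 = -405/14, M_2 = 222/7, M_3 = -195/14, M_4 = 0.
On [1, 2], p(x) = 5 - 37/14·(x - 1) - 405/28·(x - 1)² + 283/28·(x - 1)³.
With (x - 1) = 2/3: p(5/3) = -37/189.

-0.1958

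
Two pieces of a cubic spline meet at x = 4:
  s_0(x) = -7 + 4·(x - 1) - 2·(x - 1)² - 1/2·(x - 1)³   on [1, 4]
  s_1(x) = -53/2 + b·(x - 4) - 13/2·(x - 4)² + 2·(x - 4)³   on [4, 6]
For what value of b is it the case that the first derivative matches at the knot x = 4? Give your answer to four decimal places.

-21.5000

s_0'(x) = 4 - 4·(x - 1) - 3/2·(x - 1)², so s_0'(4) = -43/2. On the right, s_1'(4) = b, so b = -43/2.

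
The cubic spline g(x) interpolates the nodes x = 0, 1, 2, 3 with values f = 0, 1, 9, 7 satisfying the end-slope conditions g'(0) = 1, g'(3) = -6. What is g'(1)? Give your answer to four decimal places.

5.3333

Put m_i = g'' at the i-th knot. Here h = (1, 1, 1) and Δ = (1, 8, -2), so the interior equations h_(i-1)·m_(i-1) + 2(h_(i-1)+h_i)·m_i + h_i·m_(i+1) = 6(Δ_i − Δ_(i-1)) read
  1·m_0 + 4·m_1 + 1·m_2 = 6(Δ_1 - Δ_0) = 42
  1·m_1 + 4·m_2 + 1·m_3 = 6(Δ_2 - Δ_1) = -60
Clamped end conditions give two more equations: 2h_0·m_0 + h_0·m_1 = 6(Δ_0 - g'(0)) = 0 and h_2·m_2 + 2h_2·m_3 = 6(g'(3) - Δ_2) = -24.
Solving the tridiagonal system: m_0 = -26/3, m_1 = 52/3, m_2 = -56/3, m_3 = -8/3.
On [1, 2], g'(x) = b_1 + 2c_1·(x - 1) + 3d_1·(x - 1)² with b_1 = Δ_1 - h_1(2m_1 + m_2)/6 = 16/3, c_1 = m_1/2 = 26/3, d_1 = (m_2 - m_1)/(6h_1) = -6. So g'(1) = 16/3.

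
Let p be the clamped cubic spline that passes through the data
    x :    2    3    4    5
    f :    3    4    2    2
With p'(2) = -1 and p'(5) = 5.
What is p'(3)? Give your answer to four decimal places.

Put σ_i = p'' at the i-th knot. Here h = (1, 1, 1) and Δ = (1, -2, 0), so the interior equations h_(i-1)·σ_(i-1) + 2(h_(i-1)+h_i)·σ_i + h_i·σ_(i+1) = 6(Δ_i − Δ_(i-1)) read
  1·σ_0 + 4·σ_1 + 1·σ_2 = 6(Δ_1 - Δ_0) = -18
  1·σ_1 + 4·σ_2 + 1·σ_3 = 6(Δ_2 - Δ_1) = 12
Clamped end conditions give two more equations: 2h_0·σ_0 + h_0·σ_1 = 6(Δ_0 - p'(2)) = 12 and h_2·σ_2 + 2h_2·σ_3 = 6(p'(5) - Δ_2) = 30.
Hence σ_0 = 48/5, σ_1 = -36/5, σ_2 = 6/5, σ_3 = 72/5.
On [3, 4], p'(x) = b_1 + 2c_1·(x - 3) + 3d_1·(x - 3)² with b_1 = Δ_1 - h_1(2σ_1 + σ_2)/6 = 1/5, c_1 = σ_1/2 = -18/5, d_1 = (σ_2 - σ_1)/(6h_1) = 7/5. So p'(3) = 1/5.

0.2000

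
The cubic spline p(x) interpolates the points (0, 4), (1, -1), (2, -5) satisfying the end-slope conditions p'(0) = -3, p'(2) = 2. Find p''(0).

-5

With m_i denoting the second derivative at x_i, h_i = 1, 1, and Δ_i = (y_(i+1) − y_i)/h_i = -5, -4:
  1·m_0 + 4·m_1 + 1·m_2 = 6(Δ_1 - Δ_0) = 6
Clamped end conditions give two more equations: 2h_0·m_0 + h_0·m_1 = 6(Δ_0 - p'(0)) = -12 and h_1·m_1 + 2h_1·m_2 = 6(p'(2) - Δ_1) = 36.
Solving the tridiagonal system: m_0 = -5, m_1 = -2, m_2 = 19.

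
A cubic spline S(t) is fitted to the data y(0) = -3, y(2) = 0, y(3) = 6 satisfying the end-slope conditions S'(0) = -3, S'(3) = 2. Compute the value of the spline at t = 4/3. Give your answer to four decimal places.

Put M_i = S'' at the i-th knot. Here h = (2, 1) and Δ = (3/2, 6), so the interior equations h_(i-1)·M_(i-1) + 2(h_(i-1)+h_i)·M_i + h_i·M_(i+1) = 6(Δ_i − Δ_(i-1)) read
  2·M_0 + 6·M_1 + 1·M_2 = 6(Δ_1 - Δ_0) = 27
Clamped end conditions give two more equations: 2h_0·M_0 + h_0·M_1 = 6(Δ_0 - S'(0)) = 27 and h_1·M_1 + 2h_1·M_2 = 6(S'(3) - Δ_1) = -24.
Hence M_0 = 47/12, M_1 = 17/3, M_2 = -89/6.
On [0, 2], S(t) = -3 - 3·t + 47/24·t² + 7/48·t³.
With t = 4/3: S(4/3) = -257/81.

-3.1728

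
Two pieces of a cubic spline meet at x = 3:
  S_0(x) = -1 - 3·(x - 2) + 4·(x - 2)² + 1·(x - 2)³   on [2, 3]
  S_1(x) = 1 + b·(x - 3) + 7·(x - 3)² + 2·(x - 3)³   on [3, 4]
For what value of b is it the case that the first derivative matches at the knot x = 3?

8

S_0'(x) = -3 + 8·(x - 2) + 3·(x - 2)², so S_0'(3) = 8. On the right, S_1'(3) = b, so b = 8.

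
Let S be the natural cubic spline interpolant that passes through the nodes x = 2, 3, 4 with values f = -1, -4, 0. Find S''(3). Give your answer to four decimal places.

10.5000

Let M_i = S''(x_i). Step sizes h_i = 1, 1; slopes of the chords Δ_i = (y_(i+1) - y_i)/h_i = -3, 4.
  1·M_0 + 4·M_1 + 1·M_2 = 6(Δ_1 - Δ_0) = 42
Natural end conditions: M_0 = M_2 = 0.
Forward elimination and back-substitution give M_0 = 0, M_1 = 21/2, M_2 = 0.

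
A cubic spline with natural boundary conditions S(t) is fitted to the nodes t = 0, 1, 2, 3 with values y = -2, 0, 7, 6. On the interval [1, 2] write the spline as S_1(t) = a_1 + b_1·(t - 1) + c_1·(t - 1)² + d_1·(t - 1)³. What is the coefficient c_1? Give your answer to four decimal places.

Let M_i = S''(x_i). Step sizes h_i = 1, 1, 1; slopes of the chords Δ_i = (y_(i+1) - y_i)/h_i = 2, 7, -1.
  1·M_0 + 4·M_1 + 1·M_2 = 6(Δ_1 - Δ_0) = 30
  1·M_1 + 4·M_2 + 1·M_3 = 6(Δ_2 - Δ_1) = -48
Natural end conditions: M_0 = M_3 = 0.
Solving the tridiagonal system: M_0 = 0, M_1 = 56/5, M_2 = -74/5, M_3 = 0.
On [1, 2], with S_1(t) = a_1 + b_1·(t - 1) + c_1·(t - 1)² + d_1·(t - 1)³: c_1 = M_1/2 = 28/5, d_1 = (M_2 - M_1)/(6h_1) = -13/3, b_1 = Δ_1 - h_1(2M_1 + M_2)/6 = 86/15.

5.6000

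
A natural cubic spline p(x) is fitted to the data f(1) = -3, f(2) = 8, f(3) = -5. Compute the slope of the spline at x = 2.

-1

Put m_i = p'' at the i-th knot. Here h = (1, 1) and Δ = (11, -13), so the interior equations h_(i-1)·m_(i-1) + 2(h_(i-1)+h_i)·m_i + h_i·m_(i+1) = 6(Δ_i − Δ_(i-1)) read
  1·m_0 + 4·m_1 + 1·m_2 = 6(Δ_1 - Δ_0) = -144
Natural end conditions: m_0 = m_2 = 0.
Solving: m_0 = 0, m_1 = -36, m_2 = 0.
On [2, 3], p'(x) = b_1 + 2c_1·(x - 2) + 3d_1·(x - 2)² with b_1 = Δ_1 - h_1(2m_1 + m_2)/6 = -1, c_1 = m_1/2 = -18, d_1 = (m_2 - m_1)/(6h_1) = 6. So p'(2) = -1.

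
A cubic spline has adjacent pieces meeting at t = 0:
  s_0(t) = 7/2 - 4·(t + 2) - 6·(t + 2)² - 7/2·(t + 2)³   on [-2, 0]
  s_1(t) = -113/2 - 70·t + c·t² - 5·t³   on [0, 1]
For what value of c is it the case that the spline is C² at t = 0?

s_0''(t) = -12 - 21·(t + 2), so s_0''(0) = -54. On the right, s_1''(0) = 2c, so c = -27.

-27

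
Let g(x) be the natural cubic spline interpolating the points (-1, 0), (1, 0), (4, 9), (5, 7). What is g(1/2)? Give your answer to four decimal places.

-0.7210

Let M_i = g''(x_i). Step sizes h_i = 2, 3, 1; slopes of the chords Δ_i = (y_(i+1) - y_i)/h_i = 0, 3, -2.
  2·M_0 + 10·M_1 + 3·M_2 = 6(Δ_1 - Δ_0) = 18
  3·M_1 + 8·M_2 + 1·M_3 = 6(Δ_2 - Δ_1) = -30
Natural end conditions: M_0 = M_3 = 0.
Solving: M_0 = 0, M_1 = 234/71, M_2 = -354/71, M_3 = 0.
On [-1, 1], g(x) = 0 - 78/71·(x + 1) + 0·(x + 1)² + 39/142·(x + 1)³.
With (x + 1) = 3/2: g(1/2) = -819/1136.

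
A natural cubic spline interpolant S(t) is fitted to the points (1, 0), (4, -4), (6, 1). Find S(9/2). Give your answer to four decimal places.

With m_i denoting the second derivative at x_i, h_i = 3, 2, and Δ_i = (y_(i+1) − y_i)/h_i = -4/3, 5/2:
  3·m_0 + 10·m_1 + 2·m_2 = 6(Δ_1 - Δ_0) = 23
Natural end conditions: m_0 = m_2 = 0.
Forward elimination and back-substitution give m_0 = 0, m_1 = 23/10, m_2 = 0.
On [4, 6], S(t) = -4 + 29/30·(t - 4) + 23/20·(t - 4)² - 23/120·(t - 4)³.
With (t - 4) = 1/2: S(9/2) = -1041/320.

-3.2531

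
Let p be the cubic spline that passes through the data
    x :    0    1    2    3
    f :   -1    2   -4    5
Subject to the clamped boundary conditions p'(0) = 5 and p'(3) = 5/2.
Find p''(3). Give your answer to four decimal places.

-38.6667

Put m_i = p'' at the i-th knot. Here h = (1, 1, 1) and Δ = (3, -6, 9), so the interior equations h_(i-1)·m_(i-1) + 2(h_(i-1)+h_i)·m_i + h_i·m_(i+1) = 6(Δ_i − Δ_(i-1)) read
  1·m_0 + 4·m_1 + 1·m_2 = 6(Δ_1 - Δ_0) = -54
  1·m_1 + 4·m_2 + 1·m_3 = 6(Δ_2 - Δ_1) = 90
Clamped end conditions give two more equations: 2h_0·m_0 + h_0·m_1 = 6(Δ_0 - p'(0)) = -12 and h_2·m_2 + 2h_2·m_3 = 6(p'(3) - Δ_2) = -39.
Solving the tridiagonal system: m_0 = 19/3, m_1 = -74/3, m_2 = 115/3, m_3 = -116/3.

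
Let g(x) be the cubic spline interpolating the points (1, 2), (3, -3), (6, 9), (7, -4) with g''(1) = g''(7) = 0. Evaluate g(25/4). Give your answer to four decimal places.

6.6258

Put M_i = g'' at the i-th knot. Here h = (2, 3, 1) and Δ = (-5/2, 4, -13), so the interior equations h_(i-1)·M_(i-1) + 2(h_(i-1)+h_i)·M_i + h_i·M_(i+1) = 6(Δ_i − Δ_(i-1)) read
  2·M_0 + 10·M_1 + 3·M_2 = 6(Δ_1 - Δ_0) = 39
  3·M_1 + 8·M_2 + 1·M_3 = 6(Δ_2 - Δ_1) = -102
Natural end conditions: M_0 = M_3 = 0.
Solving the tridiagonal system: M_0 = 0, M_1 = 618/71, M_2 = -1137/71, M_3 = 0.
On [6, 7], g(x) = 9 - 544/71·(x - 6) - 1137/142·(x - 6)² + 379/142·(x - 6)³.
With (x - 6) = 1/4: g(25/4) = 60215/9088.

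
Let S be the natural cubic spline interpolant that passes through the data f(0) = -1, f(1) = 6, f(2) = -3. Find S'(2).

-13

Let M_i = S''(x_i). Step sizes h_i = 1, 1; slopes of the chords Δ_i = (y_(i+1) - y_i)/h_i = 7, -9.
  1·M_0 + 4·M_1 + 1·M_2 = 6(Δ_1 - Δ_0) = -96
Natural end conditions: M_0 = M_2 = 0.
Forward elimination and back-substitution give M_0 = 0, M_1 = -24, M_2 = 0.
On [1, 2], S'(x) = b_1 + 2c_1·(x - 1) + 3d_1·(x - 1)² with b_1 = Δ_1 - h_1(2M_1 + M_2)/6 = -1, c_1 = M_1/2 = -12, d_1 = (M_2 - M_1)/(6h_1) = 4. So S'(2) = -13.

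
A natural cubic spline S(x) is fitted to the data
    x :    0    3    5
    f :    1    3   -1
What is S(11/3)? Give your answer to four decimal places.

2.0617

Put M_i = S'' at the i-th knot. Here h = (3, 2) and Δ = (2/3, -2), so the interior equations h_(i-1)·M_(i-1) + 2(h_(i-1)+h_i)·M_i + h_i·M_(i+1) = 6(Δ_i − Δ_(i-1)) read
  3·M_0 + 10·M_1 + 2·M_2 = 6(Δ_1 - Δ_0) = -16
Natural end conditions: M_0 = M_2 = 0.
Solving the tridiagonal system: M_0 = 0, M_1 = -8/5, M_2 = 0.
On [3, 5], S(x) = 3 - 14/15·(x - 3) - 4/5·(x - 3)² + 2/15·(x - 3)³.
With (x - 3) = 2/3: S(11/3) = 167/81.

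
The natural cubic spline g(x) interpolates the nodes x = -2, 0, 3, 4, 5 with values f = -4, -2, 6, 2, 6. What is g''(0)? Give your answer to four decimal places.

3.4088

Let M_i = g''(x_i). Step sizes h_i = 2, 3, 1, 1; slopes of the chords Δ_i = (y_(i+1) - y_i)/h_i = 1, 8/3, -4, 4.
  2·M_0 + 10·M_1 + 3·M_2 = 6(Δ_1 - Δ_0) = 10
  3·M_1 + 8·M_2 + 1·M_3 = 6(Δ_2 - Δ_1) = -40
  1·M_2 + 4·M_3 + 1·M_4 = 6(Δ_3 - Δ_2) = 48
Natural end conditions: M_0 = M_4 = 0.
Forward elimination and back-substitution give M_0 = 0, M_1 = 467/137, M_2 = -1100/137, M_3 = 1919/137, M_4 = 0.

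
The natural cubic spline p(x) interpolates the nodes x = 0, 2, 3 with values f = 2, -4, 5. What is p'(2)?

5

With σ_i denoting the second derivative at x_i, h_i = 2, 1, and Δ_i = (y_(i+1) − y_i)/h_i = -3, 9:
  2·σ_0 + 6·σ_1 + 1·σ_2 = 6(Δ_1 - Δ_0) = 72
Natural end conditions: σ_0 = σ_2 = 0.
Solving the tridiagonal system: σ_0 = 0, σ_1 = 12, σ_2 = 0.
On [2, 3], p'(x) = b_1 + 2c_1·(x - 2) + 3d_1·(x - 2)² with b_1 = Δ_1 - h_1(2σ_1 + σ_2)/6 = 5, c_1 = σ_1/2 = 6, d_1 = (σ_2 - σ_1)/(6h_1) = -2. So p'(2) = 5.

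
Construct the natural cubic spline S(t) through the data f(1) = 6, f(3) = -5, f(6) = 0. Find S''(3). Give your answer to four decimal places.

4.3000

With M_i denoting the second derivative at x_i, h_i = 2, 3, and Δ_i = (y_(i+1) − y_i)/h_i = -11/2, 5/3:
  2·M_0 + 10·M_1 + 3·M_2 = 6(Δ_1 - Δ_0) = 43
Natural end conditions: M_0 = M_2 = 0.
Solving the tridiagonal system: M_0 = 0, M_1 = 43/10, M_2 = 0.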